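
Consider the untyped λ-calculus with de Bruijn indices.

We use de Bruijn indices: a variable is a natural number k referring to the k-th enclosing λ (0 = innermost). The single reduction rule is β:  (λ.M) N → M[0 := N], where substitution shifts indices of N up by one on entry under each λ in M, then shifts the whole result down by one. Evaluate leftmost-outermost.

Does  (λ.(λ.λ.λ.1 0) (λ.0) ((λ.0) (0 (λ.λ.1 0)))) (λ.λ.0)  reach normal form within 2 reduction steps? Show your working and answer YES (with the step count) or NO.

  start: (λ.(λ.λ.λ.1 0) (λ.0) ((λ.0) (0 (λ.λ.1 0)))) (λ.λ.0)
  [1] (λ.λ.λ.1 0) (λ.0) ((λ.0) ((λ.λ.0) (λ.λ.1 0)))
  [2] (λ.λ.1 0) ((λ.0) ((λ.λ.0) (λ.λ.1 0)))

Answer: NO — after 2 steps the term is (λ.λ.1 0) ((λ.0) ((λ.λ.0) (λ.λ.1 0))), not yet normal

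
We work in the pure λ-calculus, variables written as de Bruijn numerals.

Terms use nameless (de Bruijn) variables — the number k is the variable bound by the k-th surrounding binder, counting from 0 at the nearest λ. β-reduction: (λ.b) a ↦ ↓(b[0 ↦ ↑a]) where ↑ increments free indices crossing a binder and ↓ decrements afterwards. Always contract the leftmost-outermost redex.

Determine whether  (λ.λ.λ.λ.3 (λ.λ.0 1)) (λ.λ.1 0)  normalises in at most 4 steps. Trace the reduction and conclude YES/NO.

  start: (λ.λ.λ.λ.3 (λ.λ.0 1)) (λ.λ.1 0)
  [1] λ.λ.λ.(λ.λ.1 0) (λ.λ.0 1)
  [2] λ.λ.λ.λ.(λ.λ.0 1) 0
  [3] λ.λ.λ.λ.λ.0 1

Answer: YES — reaches normal form λ.λ.λ.λ.λ.0 1 in 3 ≤ 4 steps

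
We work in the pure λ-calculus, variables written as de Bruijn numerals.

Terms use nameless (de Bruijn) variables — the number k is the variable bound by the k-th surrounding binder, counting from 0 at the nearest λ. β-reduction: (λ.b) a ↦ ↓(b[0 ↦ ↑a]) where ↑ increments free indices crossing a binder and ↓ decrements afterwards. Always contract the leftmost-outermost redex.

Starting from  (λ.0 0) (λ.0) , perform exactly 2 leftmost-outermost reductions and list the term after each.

Answer: after 2 steps: λ.0

Derivation:
  start: (λ.0 0) (λ.0)
  →1  (λ.0) (λ.0)
  →2  λ.0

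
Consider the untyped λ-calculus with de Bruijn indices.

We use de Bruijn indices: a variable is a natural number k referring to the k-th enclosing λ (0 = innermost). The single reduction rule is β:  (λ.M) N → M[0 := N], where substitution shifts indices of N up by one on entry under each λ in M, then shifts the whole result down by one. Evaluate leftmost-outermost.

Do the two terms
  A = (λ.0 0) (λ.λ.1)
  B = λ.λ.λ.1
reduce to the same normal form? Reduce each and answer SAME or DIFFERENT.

Term A:
  start: (λ.0 0) (λ.λ.1)
  [1] (λ.λ.1) (λ.λ.1)
  [2] λ.λ.λ.1

Term B:
  start: λ.λ.λ.1

Answer: SAME — A ⇓ λ.λ.λ.1, B ⇓ λ.λ.λ.1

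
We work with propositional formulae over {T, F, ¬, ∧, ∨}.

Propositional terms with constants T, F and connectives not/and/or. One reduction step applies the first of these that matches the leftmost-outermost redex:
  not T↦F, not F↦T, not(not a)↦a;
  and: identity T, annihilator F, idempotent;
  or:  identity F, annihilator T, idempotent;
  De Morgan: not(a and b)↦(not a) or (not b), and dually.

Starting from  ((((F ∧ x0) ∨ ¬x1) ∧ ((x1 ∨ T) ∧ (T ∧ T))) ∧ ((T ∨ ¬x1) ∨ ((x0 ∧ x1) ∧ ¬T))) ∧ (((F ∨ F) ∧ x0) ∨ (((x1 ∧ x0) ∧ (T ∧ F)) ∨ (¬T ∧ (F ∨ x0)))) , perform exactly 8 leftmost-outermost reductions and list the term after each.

Answer: after 8 steps: (¬x1 ∧ T) ∧ (((F ∨ F) ∧ x0) ∨ (((x1 ∧ x0) ∧ (T ∧ F)) ∨ (¬T ∧ (F ∨ x0))))

Reduction:
  start: ((((F ∧ x0) ∨ ¬x1) ∧ ((x1 ∨ T) ∧ (T ∧ T))) ∧ ((T ∨ ¬x1) ∨ ((x0 ∧ x1) ∧ ¬T))) ∧ (((F ∨ F) ∧ x0) ∨ (((x1 ∧ x0) ∧ (T ∧ F)) ∨ (¬T ∧ (F ∨ x0))))
  →1  (((F ∨ ¬x1) ∧ ((x1 ∨ T) ∧ (T ∧ T))) ∧ ((T ∨ ¬x1) ∨ ((x0 ∧ x1) ∧ ¬T))) ∧ (((F ∨ F) ∧ x0) ∨ (((x1 ∧ x0) ∧ (T ∧ F)) ∨ (¬T ∧ (F ∨ x0))))
  →2  ((¬x1 ∧ ((x1 ∨ T) ∧ (T ∧ T))) ∧ ((T ∨ ¬x1) ∨ ((x0 ∧ x1) ∧ ¬T))) ∧ (((F ∨ F) ∧ x0) ∨ (((x1 ∧ x0) ∧ (T ∧ F)) ∨ (¬T ∧ (F ∨ x0))))
  →3  ((¬x1 ∧ (T ∧ (T ∧ T))) ∧ ((T ∨ ¬x1) ∨ ((x0 ∧ x1) ∧ ¬T))) ∧ (((F ∨ F) ∧ x0) ∨ (((x1 ∧ x0) ∧ (T ∧ F)) ∨ (¬T ∧ (F ∨ x0))))
  →4  ((¬x1 ∧ (T ∧ T)) ∧ ((T ∨ ¬x1) ∨ ((x0 ∧ x1) ∧ ¬T))) ∧ (((F ∨ F) ∧ x0) ∨ (((x1 ∧ x0) ∧ (T ∧ F)) ∨ (¬T ∧ (F ∨ x0))))
  →5  ((¬x1 ∧ T) ∧ ((T ∨ ¬x1) ∨ ((x0 ∧ x1) ∧ ¬T))) ∧ (((F ∨ F) ∧ x0) ∨ (((x1 ∧ x0) ∧ (T ∧ F)) ∨ (¬T ∧ (F ∨ x0))))
  →6  (¬x1 ∧ ((T ∨ ¬x1) ∨ ((x0 ∧ x1) ∧ ¬T))) ∧ (((F ∨ F) ∧ x0) ∨ (((x1 ∧ x0) ∧ (T ∧ F)) ∨ (¬T ∧ (F ∨ x0))))
  →7  (¬x1 ∧ (T ∨ ((x0 ∧ x1) ∧ ¬T))) ∧ (((F ∨ F) ∧ x0) ∨ (((x1 ∧ x0) ∧ (T ∧ F)) ∨ (¬T ∧ (F ∨ x0))))
  →8  (¬x1 ∧ T) ∧ (((F ∨ F) ∧ x0) ∨ (((x1 ∧ x0) ∧ (T ∧ F)) ∨ (¬T ∧ (F ∨ x0))))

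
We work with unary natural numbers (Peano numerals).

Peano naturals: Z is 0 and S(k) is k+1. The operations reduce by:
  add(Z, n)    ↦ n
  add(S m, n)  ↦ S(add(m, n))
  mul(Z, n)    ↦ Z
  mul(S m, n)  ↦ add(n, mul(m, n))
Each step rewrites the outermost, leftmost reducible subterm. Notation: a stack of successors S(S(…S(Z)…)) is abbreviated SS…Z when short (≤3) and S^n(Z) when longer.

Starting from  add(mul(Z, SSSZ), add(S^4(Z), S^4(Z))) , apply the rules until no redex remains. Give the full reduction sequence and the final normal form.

  start: add(mul(Z, SSSZ), add(S^4(Z), S^4(Z)))
  [1] add(Z, add(S^4(Z), S^4(Z)))
  [2] add(S^4(Z), S^4(Z))
  [3] S(add(SSSZ, S^4(Z)))
  [4] S(S(add(SSZ, S^4(Z))))
  [5] S(S(S(add(SZ, S^4(Z)))))
  [6] S(S(S(S(add(Z, S^4(Z))))))
  [7] S^8(Z)

Answer: normal form = S^8(Z)  (in 7 steps)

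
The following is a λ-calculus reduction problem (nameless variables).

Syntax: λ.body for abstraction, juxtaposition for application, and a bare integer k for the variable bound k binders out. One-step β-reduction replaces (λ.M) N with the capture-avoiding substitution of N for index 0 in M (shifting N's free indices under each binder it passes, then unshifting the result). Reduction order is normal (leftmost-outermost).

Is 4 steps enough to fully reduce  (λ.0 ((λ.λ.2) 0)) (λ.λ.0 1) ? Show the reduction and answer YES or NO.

Answer: YES — reaches normal form λ.0 (λ.λ.λ.0 1) in 3 ≤ 4 steps

Reduction:
  start: (λ.0 ((λ.λ.2) 0)) (λ.λ.0 1)
  step 1: (λ.λ.0 1) ((λ.λ.λ.λ.0 1) (λ.λ.0 1))
  step 2: λ.0 ((λ.λ.λ.λ.0 1) (λ.λ.0 1))
  step 3: λ.0 (λ.λ.λ.0 1)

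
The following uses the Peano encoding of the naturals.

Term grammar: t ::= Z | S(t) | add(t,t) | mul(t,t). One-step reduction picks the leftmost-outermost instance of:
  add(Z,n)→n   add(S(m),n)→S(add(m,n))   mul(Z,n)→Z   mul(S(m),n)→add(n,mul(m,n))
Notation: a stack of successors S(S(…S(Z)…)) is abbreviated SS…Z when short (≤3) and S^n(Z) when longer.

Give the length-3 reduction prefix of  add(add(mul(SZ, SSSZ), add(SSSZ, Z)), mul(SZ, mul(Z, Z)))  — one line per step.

  start: add(add(mul(SZ, SSSZ), add(SSSZ, Z)), mul(SZ, mul(Z, Z)))
  step 1: add(add(add(SSSZ, mul(Z, SSSZ)), add(SSSZ, Z)), mul(SZ, mul(Z, Z)))
  step 2: add(add(S(add(SSZ, mul(Z, SSSZ))), add(SSSZ, Z)), mul(SZ, mul(Z, Z)))
  step 3: add(S(add(add(SSZ, mul(Z, SSSZ)), add(SSSZ, Z))), mul(SZ, mul(Z, Z)))

Answer: after 3 steps: add(S(add(add(SSZ, mul(Z, SSSZ)), add(SSSZ, Z))), mul(SZ, mul(Z, Z)))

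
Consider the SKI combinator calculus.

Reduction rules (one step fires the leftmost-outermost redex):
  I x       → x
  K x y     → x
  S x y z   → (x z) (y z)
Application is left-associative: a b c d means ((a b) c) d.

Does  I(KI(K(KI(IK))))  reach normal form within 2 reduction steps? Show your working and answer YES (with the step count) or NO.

Answer: YES — reaches normal form I in 2 ≤ 2 steps

Reduction:
  start: I(KI(K(KI(IK))))
  →1  KI(K(KI(IK)))
  →2  I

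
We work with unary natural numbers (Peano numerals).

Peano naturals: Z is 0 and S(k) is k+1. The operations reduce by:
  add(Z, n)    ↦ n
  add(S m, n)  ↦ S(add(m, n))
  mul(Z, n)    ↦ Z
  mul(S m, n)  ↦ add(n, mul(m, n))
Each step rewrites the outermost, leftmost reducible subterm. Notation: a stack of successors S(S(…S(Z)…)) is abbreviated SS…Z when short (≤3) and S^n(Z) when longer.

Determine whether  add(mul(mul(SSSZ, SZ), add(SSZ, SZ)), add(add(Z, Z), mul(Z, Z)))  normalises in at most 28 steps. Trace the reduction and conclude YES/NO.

  start: add(mul(mul(SSSZ, SZ), add(SSZ, SZ)), add(add(Z, Z), mul(Z, Z)))
  →1  add(mul(add(SZ, mul(SSZ, SZ)), add(SSZ, SZ)), add(add(Z, Z), mul(Z, Z)))
  →2  add(mul(S(add(Z, mul(SSZ, SZ))), add(SSZ, SZ)), add(add(Z, Z), mul(Z, Z)))
  →3  add(add(add(SSZ, SZ), mul(add(Z, mul(SSZ, SZ)), add(SSZ, SZ))), add(add(Z, Z), mul(Z, Z)))
  →4  add(add(S(add(SZ, SZ)), mul(add(Z, mul(SSZ, SZ)), add(SSZ, SZ))), add(add(Z, Z), mul(Z, Z)))
  →5  add(S(add(add(SZ, SZ), mul(add(Z, mul(SSZ, SZ)), add(SSZ, SZ)))), add(add(Z, Z), mul(Z, Z)))
  →6  S(add(add(add(SZ, SZ), mul(add(Z, mul(SSZ, SZ)), add(SSZ, SZ))), add(add(Z, Z), mul(Z, Z))))
  →7  S(add(add(S(add(Z, SZ)), mul(add(Z, mul(SSZ, SZ)), add(SSZ, SZ))), add(add(Z, Z), mul(Z, Z))))
  →8  S(add(S(add(add(Z, SZ), mul(add(Z, mul(SSZ, SZ)), add(SSZ, SZ)))), add(add(Z, Z), mul(Z, Z))))
  →9  S(S(add(add(add(Z, SZ), mul(add(Z, mul(SSZ, SZ)), add(SSZ, SZ))), add(add(Z, Z), mul(Z, Z)))))
  →10  S(S(add(add(SZ, mul(add(Z, mul(SSZ, SZ)), add(SSZ, SZ))), add(add(Z, Z), mul(Z, Z)))))
  →11  S(S(add(S(add(Z, mul(add(Z, mul(SSZ, SZ)), add(SSZ, SZ)))), add(add(Z, Z), mul(Z, Z)))))
  →12  S(S(S(add(add(Z, mul(add(Z, mul(SSZ, SZ)), add(SSZ, SZ))), add(add(Z, Z), mul(Z, Z))))))
  →13  S(S(S(add(mul(add(Z, mul(SSZ, SZ)), add(SSZ, SZ)), add(add(Z, Z), mul(Z, Z))))))
  →14  S(S(S(add(mul(mul(SSZ, SZ), add(SSZ, SZ)), add(add(Z, Z), mul(Z, Z))))))
  →15  S(S(S(add(mul(add(SZ, mul(SZ, SZ)), add(SSZ, SZ)), add(add(Z, Z), mul(Z, Z))))))
  →16  S(S(S(add(mul(S(add(Z, mul(SZ, SZ))), add(SSZ, SZ)), add(add(Z, Z), mul(Z, Z))))))
  →17  S(S(S(add(add(add(SSZ, SZ), mul(add(Z, mul(SZ, SZ)), add(SSZ, SZ))), add(add(Z, Z), mul(Z, Z))))))
  →18  S(S(S(add(add(S(add(SZ, SZ)), mul(add(Z, mul(SZ, SZ)), add(SSZ, SZ))), add(add(Z, Z), mul(Z, Z))))))
  →19  S(S(S(add(S(add(add(SZ, SZ), mul(add(Z, mul(SZ, SZ)), add(SSZ, SZ)))), add(add(Z, Z), mul(Z, Z))))))
  →20  S(S(S(S(add(add(add(SZ, SZ), mul(add(Z, mul(SZ, SZ)), add(SSZ, SZ))), add(add(Z, Z), mul(Z, Z)))))))
  →21  S(S(S(S(add(add(S(add(Z, SZ)), mul(add(Z, mul(SZ, SZ)), add(SSZ, SZ))), add(add(Z, Z), mul(Z, Z)))))))
  →22  S(S(S(S(add(S(add(add(Z, SZ), mul(add(Z, mul(SZ, SZ)), add(SSZ, SZ)))), add(add(Z, Z), mul(Z, Z)))))))
  →23  S(S(S(S(S(add(add(add(Z, SZ), mul(add(Z, mul(SZ, SZ)), add(SSZ, SZ))), add(add(Z, Z), mul(Z, Z))))))))
  →24  S(S(S(S(S(add(add(SZ, mul(add(Z, mul(SZ, SZ)), add(SSZ, SZ))), add(add(Z, Z), mul(Z, Z))))))))
  →25  S(S(S(S(S(add(S(add(Z, mul(add(Z, mul(SZ, SZ)), add(SSZ, SZ)))), add(add(Z, Z), mul(Z, Z))))))))
  →26  S(S(S(S(S(S(add(add(Z, mul(add(Z, mul(SZ, SZ)), add(SSZ, SZ))), add(add(Z, Z), mul(Z, Z)))))))))
  →27  S(S(S(S(S(S(add(mul(add(Z, mul(SZ, SZ)), add(SSZ, SZ)), add(add(Z, Z), mul(Z, Z)))))))))
  →28  S(S(S(S(S(S(add(mul(mul(SZ, SZ), add(SSZ, SZ)), add(add(Z, Z), mul(Z, Z)))))))))

Answer: NO — after 28 steps the term is S(S(S(S(S(S(add(mul(mul(SZ, SZ), add(SSZ, SZ)), add(add(Z, Z), mul(Z, Z))))))))), not yet normal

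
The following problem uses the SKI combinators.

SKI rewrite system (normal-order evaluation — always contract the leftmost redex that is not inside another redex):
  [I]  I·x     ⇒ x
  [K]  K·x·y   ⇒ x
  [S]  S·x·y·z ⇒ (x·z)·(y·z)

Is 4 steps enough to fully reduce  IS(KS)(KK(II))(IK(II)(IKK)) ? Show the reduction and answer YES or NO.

  start: IS(KS)(KK(II))(IK(II)(IKK))
  [1] S(KS)(KK(II))(IK(II)(IKK))
  [2] KS(IK(II)(IKK))(KK(II)(IK(II)(IKK)))
  [3] S(KK(II)(IK(II)(IKK)))
  [4] S(K(IK(II)(IKK)))

Answer: NO — after 4 steps the term is S(K(IK(II)(IKK))), not yet normal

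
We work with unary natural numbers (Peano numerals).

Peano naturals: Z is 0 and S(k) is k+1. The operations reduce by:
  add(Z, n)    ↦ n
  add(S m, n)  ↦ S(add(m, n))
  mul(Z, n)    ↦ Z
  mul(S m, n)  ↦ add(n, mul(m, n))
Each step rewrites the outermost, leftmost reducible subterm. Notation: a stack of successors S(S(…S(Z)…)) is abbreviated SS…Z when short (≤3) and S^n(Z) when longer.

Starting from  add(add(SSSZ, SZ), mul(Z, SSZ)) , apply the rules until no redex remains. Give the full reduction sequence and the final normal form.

Answer: normal form = S^4(Z)  (in 10 steps)

Reduction:
  start: add(add(SSSZ, SZ), mul(Z, SSZ))
  [1] add(S(add(SSZ, SZ)), mul(Z, SSZ))
  [2] S(add(add(SSZ, SZ), mul(Z, SSZ)))
  [3] S(add(S(add(SZ, SZ)), mul(Z, SSZ)))
  [4] S(S(add(add(SZ, SZ), mul(Z, SSZ))))
  [5] S(S(add(S(add(Z, SZ)), mul(Z, SSZ))))
  [6] S(S(S(add(add(Z, SZ), mul(Z, SSZ)))))
  [7] S(S(S(add(SZ, mul(Z, SSZ)))))
  [8] S(S(S(S(add(Z, mul(Z, SSZ))))))
  [9] S(S(S(S(mul(Z, SSZ)))))
  [10] S^4(Z)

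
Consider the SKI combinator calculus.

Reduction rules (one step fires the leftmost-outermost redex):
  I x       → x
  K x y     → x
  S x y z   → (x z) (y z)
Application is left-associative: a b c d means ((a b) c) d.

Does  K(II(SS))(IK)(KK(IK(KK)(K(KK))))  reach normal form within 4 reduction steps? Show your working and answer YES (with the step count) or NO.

  start: K(II(SS))(IK)(KK(IK(KK)(K(KK))))
  [1] II(SS)(KK(IK(KK)(K(KK))))
  [2] I(SS)(KK(IK(KK)(K(KK))))
  [3] SS(KK(IK(KK)(K(KK))))
  [4] SSK

Answer: YES — reaches normal form SSK in 4 ≤ 4 steps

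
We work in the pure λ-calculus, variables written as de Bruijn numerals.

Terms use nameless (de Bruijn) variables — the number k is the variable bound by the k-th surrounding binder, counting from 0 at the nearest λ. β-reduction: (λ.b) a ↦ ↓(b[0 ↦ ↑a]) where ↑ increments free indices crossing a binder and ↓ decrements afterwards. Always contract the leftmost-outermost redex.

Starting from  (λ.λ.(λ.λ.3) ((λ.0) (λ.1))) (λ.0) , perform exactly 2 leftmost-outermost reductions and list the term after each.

  start: (λ.λ.(λ.λ.3) ((λ.0) (λ.1))) (λ.0)
  →1  λ.(λ.λ.λ.0) ((λ.0) (λ.1))
  →2  λ.λ.λ.0

Answer: after 2 steps: λ.λ.λ.0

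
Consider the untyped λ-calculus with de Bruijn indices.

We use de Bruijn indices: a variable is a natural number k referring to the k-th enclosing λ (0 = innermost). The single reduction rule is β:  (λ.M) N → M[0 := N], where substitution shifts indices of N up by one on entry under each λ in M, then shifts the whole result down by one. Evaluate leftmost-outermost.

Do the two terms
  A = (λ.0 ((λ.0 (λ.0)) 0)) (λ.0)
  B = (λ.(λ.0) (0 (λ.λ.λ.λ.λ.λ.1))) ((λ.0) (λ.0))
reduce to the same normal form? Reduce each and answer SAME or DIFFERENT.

Answer: DIFFERENT — A ⇓ λ.0, B ⇓ λ.λ.λ.λ.λ.λ.1

Derivation:
Term A:
  start: (λ.0 ((λ.0 (λ.0)) 0)) (λ.0)
  [1] (λ.0) ((λ.0 (λ.0)) (λ.0))
  [2] (λ.0 (λ.0)) (λ.0)
  [3] (λ.0) (λ.0)
  [4] λ.0

Term B:
  start: (λ.(λ.0) (0 (λ.λ.λ.λ.λ.λ.1))) ((λ.0) (λ.0))
  [1] (λ.0) ((λ.0) (λ.0) (λ.λ.λ.λ.λ.λ.1))
  [2] (λ.0) (λ.0) (λ.λ.λ.λ.λ.λ.1)
  [3] (λ.0) (λ.λ.λ.λ.λ.λ.1)
  [4] λ.λ.λ.λ.λ.λ.1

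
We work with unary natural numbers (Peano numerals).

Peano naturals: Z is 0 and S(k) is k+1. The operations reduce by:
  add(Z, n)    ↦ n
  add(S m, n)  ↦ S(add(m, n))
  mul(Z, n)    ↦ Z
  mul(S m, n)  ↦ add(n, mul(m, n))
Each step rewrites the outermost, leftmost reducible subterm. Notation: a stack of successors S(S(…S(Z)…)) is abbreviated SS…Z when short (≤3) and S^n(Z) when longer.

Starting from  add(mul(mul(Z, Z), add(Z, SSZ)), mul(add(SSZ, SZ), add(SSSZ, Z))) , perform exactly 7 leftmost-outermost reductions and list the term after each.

  start: add(mul(mul(Z, Z), add(Z, SSZ)), mul(add(SSZ, SZ), add(SSSZ, Z)))
  step 1: add(mul(Z, add(Z, SSZ)), mul(add(SSZ, SZ), add(SSSZ, Z)))
  step 2: add(Z, mul(add(SSZ, SZ), add(SSSZ, Z)))
  step 3: mul(add(SSZ, SZ), add(SSSZ, Z))
  step 4: mul(S(add(SZ, SZ)), add(SSSZ, Z))
  step 5: add(add(SSSZ, Z), mul(add(SZ, SZ), add(SSSZ, Z)))
  step 6: add(S(add(SSZ, Z)), mul(add(SZ, SZ), add(SSSZ, Z)))
  step 7: S(add(add(SSZ, Z), mul(add(SZ, SZ), add(SSSZ, Z))))

Answer: after 7 steps: S(add(add(SSZ, Z), mul(add(SZ, SZ), add(SSSZ, Z))))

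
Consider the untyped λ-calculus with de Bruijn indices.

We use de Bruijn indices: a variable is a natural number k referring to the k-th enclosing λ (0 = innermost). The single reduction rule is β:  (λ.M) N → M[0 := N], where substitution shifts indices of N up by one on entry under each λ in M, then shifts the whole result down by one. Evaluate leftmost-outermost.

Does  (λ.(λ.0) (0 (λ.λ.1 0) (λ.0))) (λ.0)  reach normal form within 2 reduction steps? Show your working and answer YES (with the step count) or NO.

  start: (λ.(λ.0) (0 (λ.λ.1 0) (λ.0))) (λ.0)
  →1  (λ.0) ((λ.0) (λ.λ.1 0) (λ.0))
  →2  (λ.0) (λ.λ.1 0) (λ.0)

Answer: NO — after 2 steps the term is (λ.0) (λ.λ.1 0) (λ.0), not yet normal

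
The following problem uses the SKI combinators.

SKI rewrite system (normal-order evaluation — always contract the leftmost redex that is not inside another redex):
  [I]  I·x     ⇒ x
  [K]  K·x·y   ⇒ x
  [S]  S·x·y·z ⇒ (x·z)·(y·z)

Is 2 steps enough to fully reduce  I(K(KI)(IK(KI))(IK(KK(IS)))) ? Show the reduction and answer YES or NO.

  start: I(K(KI)(IK(KI))(IK(KK(IS))))
  step 1: K(KI)(IK(KI))(IK(KK(IS)))
  step 2: KI(IK(KK(IS)))

Answer: NO — after 2 steps the term is KI(IK(KK(IS))), not yet normal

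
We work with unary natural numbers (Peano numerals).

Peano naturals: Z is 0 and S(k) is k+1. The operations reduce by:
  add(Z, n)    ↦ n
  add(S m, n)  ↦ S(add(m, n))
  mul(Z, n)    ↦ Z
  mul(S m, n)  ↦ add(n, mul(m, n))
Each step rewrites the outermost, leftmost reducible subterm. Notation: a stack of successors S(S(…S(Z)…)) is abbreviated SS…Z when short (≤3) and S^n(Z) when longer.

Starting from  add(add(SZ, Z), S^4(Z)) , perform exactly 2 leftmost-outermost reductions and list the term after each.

Answer: after 2 steps: S(add(add(Z, Z), S^4(Z)))

Derivation:
  start: add(add(SZ, Z), S^4(Z))
  [1] add(S(add(Z, Z)), S^4(Z))
  [2] S(add(add(Z, Z), S^4(Z)))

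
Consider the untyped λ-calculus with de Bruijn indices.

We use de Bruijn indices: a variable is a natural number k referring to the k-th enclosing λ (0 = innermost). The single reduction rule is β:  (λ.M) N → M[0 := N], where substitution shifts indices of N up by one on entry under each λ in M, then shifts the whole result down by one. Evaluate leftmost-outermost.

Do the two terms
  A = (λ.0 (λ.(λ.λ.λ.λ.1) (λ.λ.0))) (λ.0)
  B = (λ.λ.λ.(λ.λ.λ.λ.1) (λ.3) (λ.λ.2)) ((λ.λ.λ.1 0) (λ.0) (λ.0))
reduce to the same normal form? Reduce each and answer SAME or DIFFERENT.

Answer: SAME — A ⇓ λ.λ.λ.λ.1, B ⇓ λ.λ.λ.λ.1

Reduction:
Term A:
  start: (λ.0 (λ.(λ.λ.λ.λ.1) (λ.λ.0))) (λ.0)
  →1  (λ.0) (λ.(λ.λ.λ.λ.1) (λ.λ.0))
  →2  λ.(λ.λ.λ.λ.1) (λ.λ.0)
  →3  λ.λ.λ.λ.1

Term B:
  start: (λ.λ.λ.(λ.λ.λ.λ.1) (λ.3) (λ.λ.2)) ((λ.λ.λ.1 0) (λ.0) (λ.0))
  →1  λ.λ.(λ.λ.λ.λ.1) (λ.(λ.λ.λ.1 0) (λ.0) (λ.0)) (λ.λ.2)
  →2  λ.λ.(λ.λ.λ.1) (λ.λ.2)
  →3  λ.λ.λ.λ.1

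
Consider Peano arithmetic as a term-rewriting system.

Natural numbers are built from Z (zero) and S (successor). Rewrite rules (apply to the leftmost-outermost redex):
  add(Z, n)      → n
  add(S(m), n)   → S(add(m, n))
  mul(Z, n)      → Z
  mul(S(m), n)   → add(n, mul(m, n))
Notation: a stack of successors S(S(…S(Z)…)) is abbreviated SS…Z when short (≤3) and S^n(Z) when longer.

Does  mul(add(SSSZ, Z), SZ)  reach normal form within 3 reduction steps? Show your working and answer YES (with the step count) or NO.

  start: mul(add(SSSZ, Z), SZ)
  →1  mul(S(add(SSZ, Z)), SZ)
  →2  add(SZ, mul(add(SSZ, Z), SZ))
  →3  S(add(Z, mul(add(SSZ, Z), SZ)))

Answer: NO — after 3 steps the term is S(add(Z, mul(add(SSZ, Z), SZ))), not yet normal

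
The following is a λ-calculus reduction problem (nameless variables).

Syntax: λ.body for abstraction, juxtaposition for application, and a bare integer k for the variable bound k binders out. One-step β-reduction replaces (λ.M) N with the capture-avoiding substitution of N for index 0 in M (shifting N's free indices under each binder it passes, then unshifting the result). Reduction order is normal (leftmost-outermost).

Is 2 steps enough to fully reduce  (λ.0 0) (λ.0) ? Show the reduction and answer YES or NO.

Answer: YES — reaches normal form λ.0 in 2 ≤ 2 steps

Working:
  start: (λ.0 0) (λ.0)
  [1] (λ.0) (λ.0)
  [2] λ.0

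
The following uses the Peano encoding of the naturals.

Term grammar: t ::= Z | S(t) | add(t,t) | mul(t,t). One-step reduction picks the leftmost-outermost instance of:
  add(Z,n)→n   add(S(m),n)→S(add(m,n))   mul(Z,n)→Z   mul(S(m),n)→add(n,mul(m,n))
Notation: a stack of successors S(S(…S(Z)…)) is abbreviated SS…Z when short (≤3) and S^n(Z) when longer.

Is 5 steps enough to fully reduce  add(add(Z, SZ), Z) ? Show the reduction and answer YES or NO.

Answer: YES — reaches normal form SZ in 3 ≤ 5 steps

Reduction:
  start: add(add(Z, SZ), Z)
  step 1: add(SZ, Z)
  step 2: S(add(Z, Z))
  step 3: SZ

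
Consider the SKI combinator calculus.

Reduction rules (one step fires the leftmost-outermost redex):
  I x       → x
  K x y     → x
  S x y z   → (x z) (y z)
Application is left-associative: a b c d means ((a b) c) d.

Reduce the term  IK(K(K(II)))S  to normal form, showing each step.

Answer: normal form = K(KI)  (in 3 steps)

Reduction:
  start: IK(K(K(II)))S
  [1] K(K(K(II)))S
  [2] K(K(II))
  [3] K(KI)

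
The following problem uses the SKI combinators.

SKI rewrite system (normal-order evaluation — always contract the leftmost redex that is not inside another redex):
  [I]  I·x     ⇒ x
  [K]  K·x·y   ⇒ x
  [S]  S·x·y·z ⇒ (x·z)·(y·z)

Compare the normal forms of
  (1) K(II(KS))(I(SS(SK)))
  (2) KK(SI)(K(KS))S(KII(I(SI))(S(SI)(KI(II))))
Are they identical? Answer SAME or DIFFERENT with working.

Term A:
  start: K(II(KS))(I(SS(SK)))
  step 1: II(KS)
  step 2: I(KS)
  step 3: KS

Term B:
  start: KK(SI)(K(KS))S(KII(I(SI))(S(SI)(KI(II))))
  step 1: K(K(KS))S(KII(I(SI))(S(SI)(KI(II))))
  step 2: K(KS)(KII(I(SI))(S(SI)(KI(II))))
  step 3: KS

Answer: SAME — A ⇓ KS, B ⇓ KS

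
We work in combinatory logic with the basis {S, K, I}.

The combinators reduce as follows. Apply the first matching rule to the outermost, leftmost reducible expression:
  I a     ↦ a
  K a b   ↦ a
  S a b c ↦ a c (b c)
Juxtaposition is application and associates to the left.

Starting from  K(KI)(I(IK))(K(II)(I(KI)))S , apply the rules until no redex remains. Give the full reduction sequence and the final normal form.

  start: K(KI)(I(IK))(K(II)(I(KI)))S
  [1] KI(K(II)(I(KI)))S
  [2] IS
  [3] S

Answer: normal form = S  (in 3 steps)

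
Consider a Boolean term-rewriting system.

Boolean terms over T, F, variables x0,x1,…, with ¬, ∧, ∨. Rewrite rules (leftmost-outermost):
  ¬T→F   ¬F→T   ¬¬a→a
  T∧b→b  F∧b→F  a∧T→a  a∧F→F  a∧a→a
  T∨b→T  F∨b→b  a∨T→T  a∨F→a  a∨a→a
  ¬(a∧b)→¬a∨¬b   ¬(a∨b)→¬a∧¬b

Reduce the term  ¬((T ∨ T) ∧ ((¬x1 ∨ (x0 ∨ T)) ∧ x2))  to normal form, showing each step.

Answer: normal form = ¬x2  (in 13 steps)

Reduction:
  start: ¬((T ∨ T) ∧ ((¬x1 ∨ (x0 ∨ T)) ∧ x2))
  step 1: ¬(T ∨ T) ∨ ¬((¬x1 ∨ (x0 ∨ T)) ∧ x2)
  step 2: (¬T ∧ ¬T) ∨ ¬((¬x1 ∨ (x0 ∨ T)) ∧ x2)
  step 3: ¬T ∨ ¬((¬x1 ∨ (x0 ∨ T)) ∧ x2)
  step 4: F ∨ ¬((¬x1 ∨ (x0 ∨ T)) ∧ x2)
  step 5: ¬((¬x1 ∨ (x0 ∨ T)) ∧ x2)
  step 6: ¬(¬x1 ∨ (x0 ∨ T)) ∨ ¬x2
  step 7: (¬¬x1 ∧ ¬(x0 ∨ T)) ∨ ¬x2
  step 8: (x1 ∧ ¬(x0 ∨ T)) ∨ ¬x2
  step 9: (x1 ∧ (¬x0 ∧ ¬T)) ∨ ¬x2
  step 10: (x1 ∧ (¬x0 ∧ F)) ∨ ¬x2
  step 11: (x1 ∧ F) ∨ ¬x2
  step 12: F ∨ ¬x2
  step 13: ¬x2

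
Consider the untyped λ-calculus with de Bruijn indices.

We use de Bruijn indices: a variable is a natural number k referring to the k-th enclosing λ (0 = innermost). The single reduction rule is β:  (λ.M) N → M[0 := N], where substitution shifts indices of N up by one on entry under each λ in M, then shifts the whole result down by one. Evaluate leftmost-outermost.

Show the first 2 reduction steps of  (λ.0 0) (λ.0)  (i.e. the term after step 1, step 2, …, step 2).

  start: (λ.0 0) (λ.0)
  →1  (λ.0) (λ.0)
  →2  λ.0

Answer: after 2 steps: λ.0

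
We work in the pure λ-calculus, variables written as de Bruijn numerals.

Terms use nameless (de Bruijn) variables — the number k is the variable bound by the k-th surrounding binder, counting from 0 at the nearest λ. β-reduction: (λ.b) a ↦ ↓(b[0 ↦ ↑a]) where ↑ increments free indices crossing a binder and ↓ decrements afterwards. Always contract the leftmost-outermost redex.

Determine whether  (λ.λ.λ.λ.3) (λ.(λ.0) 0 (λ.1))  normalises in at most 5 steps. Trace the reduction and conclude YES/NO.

Answer: YES — reaches normal form λ.λ.λ.λ.0 (λ.1) in 2 ≤ 5 steps

Working:
  start: (λ.λ.λ.λ.3) (λ.(λ.0) 0 (λ.1))
  →1  λ.λ.λ.λ.(λ.0) 0 (λ.1)
  →2  λ.λ.λ.λ.0 (λ.1)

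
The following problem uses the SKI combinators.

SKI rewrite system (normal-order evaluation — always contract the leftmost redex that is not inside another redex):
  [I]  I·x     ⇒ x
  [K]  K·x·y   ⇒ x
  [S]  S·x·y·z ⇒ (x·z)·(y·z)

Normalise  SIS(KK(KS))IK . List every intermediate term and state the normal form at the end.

Answer: normal form = SKK  (in 5 steps)

Derivation:
  start: SIS(KK(KS))IK
  →1  I(KK(KS))(S(KK(KS)))IK
  →2  KK(KS)(S(KK(KS)))IK
  →3  K(S(KK(KS)))IK
  →4  S(KK(KS))K
  →5  SKK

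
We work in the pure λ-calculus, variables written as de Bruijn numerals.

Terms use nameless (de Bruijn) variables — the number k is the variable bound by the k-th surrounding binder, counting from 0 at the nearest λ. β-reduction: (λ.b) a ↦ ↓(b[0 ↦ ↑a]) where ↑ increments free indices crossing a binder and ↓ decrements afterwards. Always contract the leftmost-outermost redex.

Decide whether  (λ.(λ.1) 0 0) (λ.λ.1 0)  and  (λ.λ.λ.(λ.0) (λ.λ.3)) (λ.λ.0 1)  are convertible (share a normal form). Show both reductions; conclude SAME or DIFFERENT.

Answer: DIFFERENT — A ⇓ λ.λ.1 0, B ⇓ λ.λ.λ.λ.3

Working:
Term A:
  start: (λ.(λ.1) 0 0) (λ.λ.1 0)
  →1  (λ.λ.λ.1 0) (λ.λ.1 0) (λ.λ.1 0)
  →2  (λ.λ.1 0) (λ.λ.1 0)
  →3  λ.(λ.λ.1 0) 0
  →4  λ.λ.1 0

Term B:
  start: (λ.λ.λ.(λ.0) (λ.λ.3)) (λ.λ.0 1)
  →1  λ.λ.(λ.0) (λ.λ.3)
  →2  λ.λ.λ.λ.3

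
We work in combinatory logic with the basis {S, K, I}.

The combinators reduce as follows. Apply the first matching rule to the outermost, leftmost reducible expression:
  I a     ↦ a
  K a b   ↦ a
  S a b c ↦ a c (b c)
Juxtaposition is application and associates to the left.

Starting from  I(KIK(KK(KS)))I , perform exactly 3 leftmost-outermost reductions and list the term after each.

  start: I(KIK(KK(KS)))I
  step 1: KIK(KK(KS))I
  step 2: I(KK(KS))I
  step 3: KK(KS)I

Answer: after 3 steps: KK(KS)I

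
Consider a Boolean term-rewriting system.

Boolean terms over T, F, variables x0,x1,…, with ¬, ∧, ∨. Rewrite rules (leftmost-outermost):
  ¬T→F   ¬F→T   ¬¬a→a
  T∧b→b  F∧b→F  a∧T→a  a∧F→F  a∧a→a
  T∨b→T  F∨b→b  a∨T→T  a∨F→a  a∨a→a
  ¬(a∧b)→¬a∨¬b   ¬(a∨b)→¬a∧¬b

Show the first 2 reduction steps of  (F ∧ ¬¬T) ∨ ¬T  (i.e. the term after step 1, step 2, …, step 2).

  start: (F ∧ ¬¬T) ∨ ¬T
  [1] F ∨ ¬T
  [2] ¬T

Answer: after 2 steps: ¬T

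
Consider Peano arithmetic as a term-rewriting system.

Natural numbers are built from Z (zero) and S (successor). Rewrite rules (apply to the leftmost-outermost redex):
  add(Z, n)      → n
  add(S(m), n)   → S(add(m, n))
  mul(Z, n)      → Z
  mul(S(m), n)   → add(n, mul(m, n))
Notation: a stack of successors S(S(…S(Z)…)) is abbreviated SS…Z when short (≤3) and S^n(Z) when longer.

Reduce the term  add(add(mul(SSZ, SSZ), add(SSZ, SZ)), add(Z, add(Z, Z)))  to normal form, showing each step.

  start: add(add(mul(SSZ, SSZ), add(SSZ, SZ)), add(Z, add(Z, Z)))
  →1  add(add(add(SSZ, mul(SZ, SSZ)), add(SSZ, SZ)), add(Z, add(Z, Z)))
  →2  add(add(S(add(SZ, mul(SZ, SSZ))), add(SSZ, SZ)), add(Z, add(Z, Z)))
  →3  add(S(add(add(SZ, mul(SZ, SSZ)), add(SSZ, SZ))), add(Z, add(Z, Z)))
  →4  S(add(add(add(SZ, mul(SZ, SSZ)), add(SSZ, SZ)), add(Z, add(Z, Z))))
  →5  S(add(add(S(add(Z, mul(SZ, SSZ))), add(SSZ, SZ)), add(Z, add(Z, Z))))
  →6  S(add(S(add(add(Z, mul(SZ, SSZ)), add(SSZ, SZ))), add(Z, add(Z, Z))))
  →7  S(S(add(add(add(Z, mul(SZ, SSZ)), add(SSZ, SZ)), add(Z, add(Z, Z)))))
  →8  S(S(add(add(mul(SZ, SSZ), add(SSZ, SZ)), add(Z, add(Z, Z)))))
  →9  S(S(add(add(add(SSZ, mul(Z, SSZ)), add(SSZ, SZ)), add(Z, add(Z, Z)))))
  →10  S(S(add(add(S(add(SZ, mul(Z, SSZ))), add(SSZ, SZ)), add(Z, add(Z, Z)))))
  →11  S(S(add(S(add(add(SZ, mul(Z, SSZ)), add(SSZ, SZ))), add(Z, add(Z, Z)))))
  →12  S(S(S(add(add(add(SZ, mul(Z, SSZ)), add(SSZ, SZ)), add(Z, add(Z, Z))))))
  →13  S(S(S(add(add(S(add(Z, mul(Z, SSZ))), add(SSZ, SZ)), add(Z, add(Z, Z))))))
  →14  S(S(S(add(S(add(add(Z, mul(Z, SSZ)), add(SSZ, SZ))), add(Z, add(Z, Z))))))
  →15  S(S(S(S(add(add(add(Z, mul(Z, SSZ)), add(SSZ, SZ)), add(Z, add(Z, Z)))))))
  →16  S(S(S(S(add(add(mul(Z, SSZ), add(SSZ, SZ)), add(Z, add(Z, Z)))))))
  →17  S(S(S(S(add(add(Z, add(SSZ, SZ)), add(Z, add(Z, Z)))))))
  →18  S(S(S(S(add(add(SSZ, SZ), add(Z, add(Z, Z)))))))
  →19  S(S(S(S(add(S(add(SZ, SZ)), add(Z, add(Z, Z)))))))
  →20  S(S(S(S(S(add(add(SZ, SZ), add(Z, add(Z, Z))))))))
  →21  S(S(S(S(S(add(S(add(Z, SZ)), add(Z, add(Z, Z))))))))
  →22  S(S(S(S(S(S(add(add(Z, SZ), add(Z, add(Z, Z)))))))))
  →23  S(S(S(S(S(S(add(SZ, add(Z, add(Z, Z)))))))))
  →24  S(S(S(S(S(S(S(add(Z, add(Z, add(Z, Z))))))))))
  →25  S(S(S(S(S(S(S(add(Z, add(Z, Z)))))))))
  →26  S(S(S(S(S(S(S(add(Z, Z))))))))
  →27  S^7(Z)

Answer: normal form = S^7(Z)  (in 27 steps)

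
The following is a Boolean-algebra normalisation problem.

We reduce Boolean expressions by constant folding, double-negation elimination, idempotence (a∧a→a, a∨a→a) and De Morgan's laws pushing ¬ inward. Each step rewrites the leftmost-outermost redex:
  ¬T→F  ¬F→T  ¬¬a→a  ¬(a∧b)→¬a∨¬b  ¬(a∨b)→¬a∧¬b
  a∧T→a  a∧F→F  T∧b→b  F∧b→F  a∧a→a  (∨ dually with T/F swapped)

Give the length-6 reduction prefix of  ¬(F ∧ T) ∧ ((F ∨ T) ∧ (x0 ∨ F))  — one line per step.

  start: ¬(F ∧ T) ∧ ((F ∨ T) ∧ (x0 ∨ F))
  →1  (¬F ∨ ¬T) ∧ ((F ∨ T) ∧ (x0 ∨ F))
  →2  (T ∨ ¬T) ∧ ((F ∨ T) ∧ (x0 ∨ F))
  →3  T ∧ ((F ∨ T) ∧ (x0 ∨ F))
  →4  (F ∨ T) ∧ (x0 ∨ F)
  →5  T ∧ (x0 ∨ F)
  →6  x0 ∨ F

Answer: after 6 steps: x0 ∨ F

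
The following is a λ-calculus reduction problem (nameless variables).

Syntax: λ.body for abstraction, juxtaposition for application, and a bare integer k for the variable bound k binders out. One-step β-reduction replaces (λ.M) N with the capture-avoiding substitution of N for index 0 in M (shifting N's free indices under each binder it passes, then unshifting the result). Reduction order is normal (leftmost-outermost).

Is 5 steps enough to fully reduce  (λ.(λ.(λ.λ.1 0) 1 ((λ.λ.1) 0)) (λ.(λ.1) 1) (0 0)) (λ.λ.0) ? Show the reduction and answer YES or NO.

  start: (λ.(λ.(λ.λ.1 0) 1 ((λ.λ.1) 0)) (λ.(λ.1) 1) (0 0)) (λ.λ.0)
  [1] (λ.(λ.λ.1 0) (λ.λ.0) ((λ.λ.1) 0)) (λ.(λ.1) (λ.λ.0)) ((λ.λ.0) (λ.λ.0))
  [2] (λ.λ.1 0) (λ.λ.0) ((λ.λ.1) (λ.(λ.1) (λ.λ.0))) ((λ.λ.0) (λ.λ.0))
  [3] (λ.(λ.λ.0) 0) ((λ.λ.1) (λ.(λ.1) (λ.λ.0))) ((λ.λ.0) (λ.λ.0))
  [4] (λ.λ.0) ((λ.λ.1) (λ.(λ.1) (λ.λ.0))) ((λ.λ.0) (λ.λ.0))
  [5] (λ.0) ((λ.λ.0) (λ.λ.0))

Answer: NO — after 5 steps the term is (λ.0) ((λ.λ.0) (λ.λ.0)), not yet normal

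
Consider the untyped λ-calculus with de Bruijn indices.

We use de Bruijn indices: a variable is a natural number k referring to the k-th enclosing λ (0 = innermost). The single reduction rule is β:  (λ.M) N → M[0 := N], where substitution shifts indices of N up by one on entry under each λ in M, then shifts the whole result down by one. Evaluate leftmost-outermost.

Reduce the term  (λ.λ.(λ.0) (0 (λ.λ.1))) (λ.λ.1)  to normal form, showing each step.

  start: (λ.λ.(λ.0) (0 (λ.λ.1))) (λ.λ.1)
  [1] λ.(λ.0) (0 (λ.λ.1))
  [2] λ.0 (λ.λ.1)

Answer: normal form = λ.0 (λ.λ.1)  (in 2 steps)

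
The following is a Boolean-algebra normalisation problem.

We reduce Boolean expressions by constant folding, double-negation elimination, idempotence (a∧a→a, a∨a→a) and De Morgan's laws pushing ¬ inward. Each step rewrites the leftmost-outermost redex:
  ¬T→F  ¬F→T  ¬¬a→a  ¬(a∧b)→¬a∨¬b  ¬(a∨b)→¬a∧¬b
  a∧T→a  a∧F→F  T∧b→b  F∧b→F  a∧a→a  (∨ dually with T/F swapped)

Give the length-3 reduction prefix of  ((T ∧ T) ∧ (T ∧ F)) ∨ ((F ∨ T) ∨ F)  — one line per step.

  start: ((T ∧ T) ∧ (T ∧ F)) ∨ ((F ∨ T) ∨ F)
  step 1: (T ∧ (T ∧ F)) ∨ ((F ∨ T) ∨ F)
  step 2: (T ∧ F) ∨ ((F ∨ T) ∨ F)
  step 3: F ∨ ((F ∨ T) ∨ F)

Answer: after 3 steps: F ∨ ((F ∨ T) ∨ F)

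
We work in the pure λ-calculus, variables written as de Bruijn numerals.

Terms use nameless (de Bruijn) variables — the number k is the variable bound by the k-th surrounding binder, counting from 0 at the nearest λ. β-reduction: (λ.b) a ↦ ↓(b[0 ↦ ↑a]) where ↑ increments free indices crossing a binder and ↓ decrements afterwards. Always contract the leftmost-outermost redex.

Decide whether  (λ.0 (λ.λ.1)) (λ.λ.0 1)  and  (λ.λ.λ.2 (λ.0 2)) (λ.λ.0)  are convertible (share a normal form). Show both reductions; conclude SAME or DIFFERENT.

Term A:
  start: (λ.0 (λ.λ.1)) (λ.λ.0 1)
  →1  (λ.λ.0 1) (λ.λ.1)
  →2  λ.0 (λ.λ.1)

Term B:
  start: (λ.λ.λ.2 (λ.0 2)) (λ.λ.0)
  →1  λ.λ.(λ.λ.0) (λ.0 2)
  →2  λ.λ.λ.0

Answer: DIFFERENT — A ⇓ λ.0 (λ.λ.1), B ⇓ λ.λ.λ.0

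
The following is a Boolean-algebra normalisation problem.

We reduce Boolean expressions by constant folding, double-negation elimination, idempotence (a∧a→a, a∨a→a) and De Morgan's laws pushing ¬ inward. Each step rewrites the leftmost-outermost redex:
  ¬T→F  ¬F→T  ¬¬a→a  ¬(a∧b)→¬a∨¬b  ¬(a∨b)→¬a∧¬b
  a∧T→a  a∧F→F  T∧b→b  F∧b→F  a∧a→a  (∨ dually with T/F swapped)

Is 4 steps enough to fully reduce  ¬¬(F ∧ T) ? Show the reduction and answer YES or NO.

Answer: YES — reaches normal form F in 2 ≤ 4 steps

Working:
  start: ¬¬(F ∧ T)
  →1  F ∧ T
  →2  F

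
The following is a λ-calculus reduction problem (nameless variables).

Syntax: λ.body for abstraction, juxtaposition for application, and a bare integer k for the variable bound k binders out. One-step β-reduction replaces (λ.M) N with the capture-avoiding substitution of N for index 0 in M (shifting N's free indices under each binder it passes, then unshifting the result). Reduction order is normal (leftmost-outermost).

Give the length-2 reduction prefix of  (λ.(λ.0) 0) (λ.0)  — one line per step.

  start: (λ.(λ.0) 0) (λ.0)
  [1] (λ.0) (λ.0)
  [2] λ.0

Answer: after 2 steps: λ.0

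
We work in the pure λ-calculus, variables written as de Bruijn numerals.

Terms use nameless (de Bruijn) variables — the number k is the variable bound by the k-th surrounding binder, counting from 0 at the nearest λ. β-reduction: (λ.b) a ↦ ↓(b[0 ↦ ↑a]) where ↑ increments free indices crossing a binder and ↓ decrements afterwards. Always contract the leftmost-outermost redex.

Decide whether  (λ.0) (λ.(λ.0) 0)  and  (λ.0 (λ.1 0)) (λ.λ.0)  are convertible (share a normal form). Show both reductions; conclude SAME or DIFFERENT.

Answer: SAME — A ⇓ λ.0, B ⇓ λ.0

Working:
Term A:
  start: (λ.0) (λ.(λ.0) 0)
  →1  λ.(λ.0) 0
  →2  λ.0

Term B:
  start: (λ.0 (λ.1 0)) (λ.λ.0)
  →1  (λ.λ.0) (λ.(λ.λ.0) 0)
  →2  λ.0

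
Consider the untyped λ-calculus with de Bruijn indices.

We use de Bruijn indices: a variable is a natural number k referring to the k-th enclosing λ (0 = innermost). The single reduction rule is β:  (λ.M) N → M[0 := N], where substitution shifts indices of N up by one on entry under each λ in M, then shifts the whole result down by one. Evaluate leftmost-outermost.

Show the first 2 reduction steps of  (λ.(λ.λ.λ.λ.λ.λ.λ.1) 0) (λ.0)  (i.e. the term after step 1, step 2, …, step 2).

  start: (λ.(λ.λ.λ.λ.λ.λ.λ.1) 0) (λ.0)
  step 1: (λ.λ.λ.λ.λ.λ.λ.1) (λ.0)
  step 2: λ.λ.λ.λ.λ.λ.1

Answer: after 2 steps: λ.λ.λ.λ.λ.λ.1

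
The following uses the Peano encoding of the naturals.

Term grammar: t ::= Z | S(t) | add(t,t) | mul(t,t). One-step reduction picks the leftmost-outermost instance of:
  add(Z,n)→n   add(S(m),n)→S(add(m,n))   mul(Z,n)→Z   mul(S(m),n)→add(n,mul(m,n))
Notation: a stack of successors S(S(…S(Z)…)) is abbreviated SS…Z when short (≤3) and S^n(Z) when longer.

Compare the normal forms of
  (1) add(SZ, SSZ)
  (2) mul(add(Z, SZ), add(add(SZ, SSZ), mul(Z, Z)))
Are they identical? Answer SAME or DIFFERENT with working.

Answer: SAME — A ⇓ SSSZ, B ⇓ SSSZ

Reduction:
Term A:
  start: add(SZ, SSZ)
  →1  S(add(Z, SSZ))
  →2  SSSZ

Term B:
  start: mul(add(Z, SZ), add(add(SZ, SSZ), mul(Z, Z)))
  →1  mul(SZ, add(add(SZ, SSZ), mul(Z, Z)))
  →2  add(add(add(SZ, SSZ), mul(Z, Z)), mul(Z, add(add(SZ, SSZ), mul(Z, Z))))
  →3  add(add(S(add(Z, SSZ)), mul(Z, Z)), mul(Z, add(add(SZ, SSZ), mul(Z, Z))))
  →4  add(S(add(add(Z, SSZ), mul(Z, Z))), mul(Z, add(add(SZ, SSZ), mul(Z, Z))))
  →5  S(add(add(add(Z, SSZ), mul(Z, Z)), mul(Z, add(add(SZ, SSZ), mul(Z, Z)))))
  →6  S(add(add(SSZ, mul(Z, Z)), mul(Z, add(add(SZ, SSZ), mul(Z, Z)))))
  →7  S(add(S(add(SZ, mul(Z, Z))), mul(Z, add(add(SZ, SSZ), mul(Z, Z)))))
  →8  S(S(add(add(SZ, mul(Z, Z)), mul(Z, add(add(SZ, SSZ), mul(Z, Z))))))
  →9  S(S(add(S(add(Z, mul(Z, Z))), mul(Z, add(add(SZ, SSZ), mul(Z, Z))))))
  →10  S(S(S(add(add(Z, mul(Z, Z)), mul(Z, add(add(SZ, SSZ), mul(Z, Z)))))))
  →11  S(S(S(add(mul(Z, Z), mul(Z, add(add(SZ, SSZ), mul(Z, Z)))))))
  →12  S(S(S(add(Z, mul(Z, add(add(SZ, SSZ), mul(Z, Z)))))))
  →13  S(S(S(mul(Z, add(add(SZ, SSZ), mul(Z, Z))))))
  →14  SSSZ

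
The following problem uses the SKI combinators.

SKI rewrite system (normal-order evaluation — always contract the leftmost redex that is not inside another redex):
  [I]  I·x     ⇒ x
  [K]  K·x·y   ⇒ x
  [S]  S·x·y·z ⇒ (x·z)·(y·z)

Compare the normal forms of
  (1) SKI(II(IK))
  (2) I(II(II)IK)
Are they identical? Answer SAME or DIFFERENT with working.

Term A:
  start: SKI(II(IK))
  [1] K(II(IK))(I(II(IK)))
  [2] II(IK)
  [3] I(IK)
  [4] IK
  [5] K

Term B:
  start: I(II(II)IK)
  [1] II(II)IK
  [2] I(II)IK
  [3] IIIK
  [4] IIK
  [5] IK
  [6] K

Answer: SAME — A ⇓ K, B ⇓ K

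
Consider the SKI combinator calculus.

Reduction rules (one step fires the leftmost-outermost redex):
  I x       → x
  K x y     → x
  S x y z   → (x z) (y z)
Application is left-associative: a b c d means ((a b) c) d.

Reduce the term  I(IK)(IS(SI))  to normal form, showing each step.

  start: I(IK)(IS(SI))
  step 1: IK(IS(SI))
  step 2: K(IS(SI))
  step 3: K(S(SI))

Answer: normal form = K(S(SI))  (in 3 steps)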